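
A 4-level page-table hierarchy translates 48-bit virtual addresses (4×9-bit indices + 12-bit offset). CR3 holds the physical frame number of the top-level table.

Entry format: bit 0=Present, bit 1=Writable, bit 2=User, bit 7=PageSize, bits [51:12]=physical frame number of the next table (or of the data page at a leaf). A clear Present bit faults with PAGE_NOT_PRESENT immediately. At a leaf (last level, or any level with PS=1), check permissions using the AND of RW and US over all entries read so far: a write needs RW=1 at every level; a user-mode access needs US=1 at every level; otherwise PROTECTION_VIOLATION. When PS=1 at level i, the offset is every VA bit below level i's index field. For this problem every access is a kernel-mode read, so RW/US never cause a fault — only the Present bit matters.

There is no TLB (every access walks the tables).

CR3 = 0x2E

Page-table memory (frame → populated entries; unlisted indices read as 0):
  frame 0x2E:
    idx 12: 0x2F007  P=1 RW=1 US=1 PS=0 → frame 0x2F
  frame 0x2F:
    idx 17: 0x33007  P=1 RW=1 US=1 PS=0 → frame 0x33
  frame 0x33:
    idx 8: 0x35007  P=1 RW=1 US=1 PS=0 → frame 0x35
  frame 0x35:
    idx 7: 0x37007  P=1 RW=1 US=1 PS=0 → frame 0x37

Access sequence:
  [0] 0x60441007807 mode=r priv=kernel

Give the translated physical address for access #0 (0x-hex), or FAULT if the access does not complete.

Trace:
#0 VA=0x60441007807 (r,kernel):
  [0] read 0x2E idx=12: raw=0x2F007 flags P=1 W=1 U=1 S=0
  [1] read 0x2F idx=17: raw=0x33007 flags P=1 W=1 U=1 S=0
  [2] read 0x33 idx=8: raw=0x35007 flags P=1 W=1 U=1 S=0
  [3] read 0x35 idx=7: raw=0x37007 flags P=1 W=1 U=1 S=0
  ✓ 0x37807  — 4 lookups

Access #0 PA: 0x37807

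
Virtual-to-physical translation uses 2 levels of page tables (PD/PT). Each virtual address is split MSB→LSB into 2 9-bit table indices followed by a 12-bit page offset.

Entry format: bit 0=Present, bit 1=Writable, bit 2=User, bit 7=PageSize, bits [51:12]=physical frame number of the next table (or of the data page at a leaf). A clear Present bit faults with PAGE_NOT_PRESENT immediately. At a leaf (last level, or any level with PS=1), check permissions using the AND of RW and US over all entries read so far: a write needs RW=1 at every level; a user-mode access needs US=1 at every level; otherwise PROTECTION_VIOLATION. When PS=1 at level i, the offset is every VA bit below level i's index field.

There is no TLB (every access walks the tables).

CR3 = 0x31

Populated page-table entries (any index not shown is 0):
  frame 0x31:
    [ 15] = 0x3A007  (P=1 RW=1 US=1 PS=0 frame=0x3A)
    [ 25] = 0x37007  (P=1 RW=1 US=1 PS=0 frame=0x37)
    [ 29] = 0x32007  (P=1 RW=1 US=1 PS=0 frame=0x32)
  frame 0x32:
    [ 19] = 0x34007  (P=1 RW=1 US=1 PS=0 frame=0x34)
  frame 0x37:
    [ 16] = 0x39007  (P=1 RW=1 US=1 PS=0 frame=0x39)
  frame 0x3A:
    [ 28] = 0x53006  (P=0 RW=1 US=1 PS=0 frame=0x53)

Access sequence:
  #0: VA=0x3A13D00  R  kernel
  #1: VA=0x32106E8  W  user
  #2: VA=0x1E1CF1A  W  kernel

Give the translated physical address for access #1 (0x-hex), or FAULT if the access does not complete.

Trace:
#0 VA=0x3A13D00 (r,kernel):
  L0: frame=0x31 idx=29 entry=0x32007 [P=1 RW=1 US=1 PS=0]
  L1: frame=0x32 idx=19 entry=0x34007 [P=1 RW=1 US=1 PS=0]
  ⇒ phys 0x34D00  [2 reads]
#1 VA=0x32106E8 (w,user):
  L0: frame=0x31 idx=25 entry=0x37007 [P=1 RW=1 US=1 PS=0]
  L1: frame=0x37 idx=16 entry=0x39007 [P=1 RW=1 US=1 PS=0]
  ⇒ phys 0x396E8  [2 reads]
#2 VA=0x1E1CF1A (w,kernel):
  L0: frame=0x31 idx=15 entry=0x3A007 [P=1 RW=1 US=1 PS=0]
  L1: frame=0x3A idx=28 entry=0x53006 [P=0 RW=1 US=1 PS=0]
  ⇒ fault: PAGE_NOT_PRESENT  — 2 lookups

Access #1 PA: 0x396E8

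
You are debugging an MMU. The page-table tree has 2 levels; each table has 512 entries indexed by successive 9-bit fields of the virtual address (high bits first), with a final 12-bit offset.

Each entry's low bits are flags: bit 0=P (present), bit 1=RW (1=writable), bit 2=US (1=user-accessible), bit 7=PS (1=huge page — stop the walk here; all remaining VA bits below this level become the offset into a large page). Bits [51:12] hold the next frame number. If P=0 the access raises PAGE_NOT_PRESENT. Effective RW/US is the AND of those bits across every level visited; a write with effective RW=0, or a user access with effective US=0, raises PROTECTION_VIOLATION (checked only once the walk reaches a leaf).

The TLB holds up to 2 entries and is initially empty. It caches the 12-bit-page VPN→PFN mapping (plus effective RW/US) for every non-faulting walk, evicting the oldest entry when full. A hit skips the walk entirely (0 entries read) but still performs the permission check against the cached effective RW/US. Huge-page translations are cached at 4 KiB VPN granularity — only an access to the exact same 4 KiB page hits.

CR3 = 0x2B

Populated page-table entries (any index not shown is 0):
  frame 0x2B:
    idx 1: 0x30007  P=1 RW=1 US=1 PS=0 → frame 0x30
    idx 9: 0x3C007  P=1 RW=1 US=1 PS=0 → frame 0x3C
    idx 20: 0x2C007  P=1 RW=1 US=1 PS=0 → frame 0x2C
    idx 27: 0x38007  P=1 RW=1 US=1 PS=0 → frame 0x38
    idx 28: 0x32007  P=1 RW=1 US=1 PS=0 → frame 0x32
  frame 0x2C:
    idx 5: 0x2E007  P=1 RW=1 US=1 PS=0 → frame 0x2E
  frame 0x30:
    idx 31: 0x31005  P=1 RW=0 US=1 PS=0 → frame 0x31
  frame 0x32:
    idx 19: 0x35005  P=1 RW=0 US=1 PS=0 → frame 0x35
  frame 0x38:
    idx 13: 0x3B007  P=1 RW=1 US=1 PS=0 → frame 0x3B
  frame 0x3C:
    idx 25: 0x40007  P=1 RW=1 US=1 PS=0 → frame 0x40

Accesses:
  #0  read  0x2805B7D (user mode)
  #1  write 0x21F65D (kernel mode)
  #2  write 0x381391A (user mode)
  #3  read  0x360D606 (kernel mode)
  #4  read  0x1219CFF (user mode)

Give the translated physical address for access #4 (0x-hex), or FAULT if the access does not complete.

Trace:
#0 VA=0x2805B7D (r,user):
  L0 @0x2B[20] → 0x2C007  P=1,RW=1,US=1,PS=0
  L1 @0x2C[5] → 0x2E007  P=1,RW=1,US=1,PS=0
  ⇒ phys 0x2EB7D  [2 reads]
#1 VA=0x21F65D (w,kernel):
  L0 @0x2B[1] → 0x30007  P=1,RW=1,US=1,PS=0
  L1 @0x30[31] → 0x31005  P=1,RW=0,US=1,PS=0
  → PROTECTION_VIOLATION  (2 entries read)
#2 VA=0x381391A (w,user):
  L0 @0x2B[28] → 0x32007  P=1,RW=1,US=1,PS=0
  L1 @0x32[19] → 0x35005  P=1,RW=0,US=1,PS=0
  → PROTECTION_VIOLATION  (2 entries read)
#3 VA=0x360D606 (r,kernel):
  L0 @0x2B[27] → 0x38007  P=1,RW=1,US=1,PS=0
  L1 @0x38[13] → 0x3B007  P=1,RW=1,US=1,PS=0
  ⇒ phys 0x3B606  [2 reads]
#4 VA=0x1219CFF (r,user):
  L0 @0x2B[9] → 0x3C007  P=1,RW=1,US=1,PS=0
  L1 @0x3C[25] → 0x40007  P=1,RW=1,US=1,PS=0
  ⇒ phys 0x40CFF  [2 reads]

Access #4 PA: 0x40CFF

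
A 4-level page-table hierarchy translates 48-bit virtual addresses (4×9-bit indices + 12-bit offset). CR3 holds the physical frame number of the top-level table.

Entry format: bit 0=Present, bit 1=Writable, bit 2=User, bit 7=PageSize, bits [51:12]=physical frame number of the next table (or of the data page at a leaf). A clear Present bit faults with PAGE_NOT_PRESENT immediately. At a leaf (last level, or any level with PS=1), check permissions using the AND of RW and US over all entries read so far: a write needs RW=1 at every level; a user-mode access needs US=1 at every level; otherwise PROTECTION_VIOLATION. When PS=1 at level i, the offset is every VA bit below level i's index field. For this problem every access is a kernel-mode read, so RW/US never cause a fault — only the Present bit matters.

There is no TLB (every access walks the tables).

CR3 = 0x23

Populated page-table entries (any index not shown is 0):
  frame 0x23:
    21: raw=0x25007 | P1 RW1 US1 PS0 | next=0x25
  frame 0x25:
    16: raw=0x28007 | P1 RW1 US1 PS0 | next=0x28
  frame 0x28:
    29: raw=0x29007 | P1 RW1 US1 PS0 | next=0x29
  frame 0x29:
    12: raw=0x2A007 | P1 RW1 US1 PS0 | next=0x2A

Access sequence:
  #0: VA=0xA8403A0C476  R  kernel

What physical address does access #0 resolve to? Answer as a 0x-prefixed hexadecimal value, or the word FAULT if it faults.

Per-access translation:
#0 VA=0xA8403A0C476 (r,kernel):
  L0 @0x23[21] → 0x25007  P=1,RW=1,US=1,PS=0
  L1 @0x25[16] → 0x28007  P=1,RW=1,US=1,PS=0
  L2 @0x28[29] → 0x29007  P=1,RW=1,US=1,PS=0
  L3 @0x29[12] → 0x2A007  P=1,RW=1,US=1,PS=0
  → PA=0x2A476  (4 entries read)

Access #0 PA: 0x2A476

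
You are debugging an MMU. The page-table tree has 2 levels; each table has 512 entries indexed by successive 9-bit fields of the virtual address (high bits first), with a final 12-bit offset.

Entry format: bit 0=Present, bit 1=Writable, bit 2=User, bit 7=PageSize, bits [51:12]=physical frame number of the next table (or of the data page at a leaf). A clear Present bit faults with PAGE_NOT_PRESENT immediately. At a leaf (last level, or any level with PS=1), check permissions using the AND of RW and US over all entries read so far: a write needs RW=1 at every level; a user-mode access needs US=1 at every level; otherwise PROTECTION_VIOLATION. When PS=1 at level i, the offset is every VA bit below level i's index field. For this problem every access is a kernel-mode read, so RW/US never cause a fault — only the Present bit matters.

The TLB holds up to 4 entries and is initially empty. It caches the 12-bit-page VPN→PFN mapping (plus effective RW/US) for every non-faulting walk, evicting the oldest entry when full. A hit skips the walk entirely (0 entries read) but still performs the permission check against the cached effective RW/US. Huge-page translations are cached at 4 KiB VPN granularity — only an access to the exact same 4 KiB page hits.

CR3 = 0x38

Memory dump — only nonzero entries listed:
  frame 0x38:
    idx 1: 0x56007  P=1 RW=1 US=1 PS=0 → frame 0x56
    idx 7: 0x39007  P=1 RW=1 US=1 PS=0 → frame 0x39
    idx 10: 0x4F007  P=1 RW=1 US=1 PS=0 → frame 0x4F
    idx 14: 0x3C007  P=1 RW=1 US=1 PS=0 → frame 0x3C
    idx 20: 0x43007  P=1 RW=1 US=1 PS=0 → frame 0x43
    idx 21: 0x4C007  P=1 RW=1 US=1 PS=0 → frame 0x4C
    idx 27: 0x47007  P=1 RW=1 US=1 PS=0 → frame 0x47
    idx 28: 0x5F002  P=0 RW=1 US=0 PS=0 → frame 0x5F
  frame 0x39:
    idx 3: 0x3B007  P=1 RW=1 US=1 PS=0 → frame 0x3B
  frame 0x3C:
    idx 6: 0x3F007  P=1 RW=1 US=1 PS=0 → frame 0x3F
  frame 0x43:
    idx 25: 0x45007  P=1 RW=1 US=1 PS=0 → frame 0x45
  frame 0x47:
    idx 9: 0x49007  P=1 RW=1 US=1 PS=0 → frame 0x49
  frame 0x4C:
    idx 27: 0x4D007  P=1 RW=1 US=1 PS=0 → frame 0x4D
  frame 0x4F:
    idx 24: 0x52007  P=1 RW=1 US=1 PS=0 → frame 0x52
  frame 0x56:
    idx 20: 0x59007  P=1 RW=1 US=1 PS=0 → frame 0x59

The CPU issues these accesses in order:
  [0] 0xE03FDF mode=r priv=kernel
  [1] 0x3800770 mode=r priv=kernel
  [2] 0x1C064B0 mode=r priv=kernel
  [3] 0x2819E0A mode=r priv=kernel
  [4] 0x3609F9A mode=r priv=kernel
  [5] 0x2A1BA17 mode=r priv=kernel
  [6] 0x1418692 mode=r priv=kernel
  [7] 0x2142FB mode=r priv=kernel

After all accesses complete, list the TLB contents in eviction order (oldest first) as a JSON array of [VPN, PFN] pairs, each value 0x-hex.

Walk each access:
#0 VA=0xE03FDF (r,kernel):
  L0 @0x38[7] → 0x39007  P=1,RW=1,US=1,PS=0
  L1 @0x39[3] → 0x3B007  P=1,RW=1,US=1,PS=0
  → PA=0x3BFDF  (2 entries read)
#1 VA=0x3800770 (r,kernel):
  L0 @0x38[28] → 0x5F002  P=0,RW=1,US=0,PS=0
  ⇒ fault: PAGE_NOT_PRESENT  — 1 lookups
#2 VA=0x1C064B0 (r,kernel):
  L0 @0x38[14] → 0x3C007  P=1,RW=1,US=1,PS=0
  L1 @0x3C[6] → 0x3F007  P=1,RW=1,US=1,PS=0
  → PA=0x3F4B0  (2 entries read)
#3 VA=0x2819E0A (r,kernel):
  L0 @0x38[20] → 0x43007  P=1,RW=1,US=1,PS=0
  L1 @0x43[25] → 0x45007  P=1,RW=1,US=1,PS=0
  → PA=0x45E0A  (2 entries read)
#4 VA=0x3609F9A (r,kernel):
  L0 @0x38[27] → 0x47007  P=1,RW=1,US=1,PS=0
  L1 @0x47[9] → 0x49007  P=1,RW=1,US=1,PS=0
  → PA=0x49F9A  (2 entries read)
#5 VA=0x2A1BA17 (r,kernel):
  L0 @0x38[21] → 0x4C007  P=1,RW=1,US=1,PS=0
  L1 @0x4C[27] → 0x4D007  P=1,RW=1,US=1,PS=0
  → PA=0x4DA17  (2 entries read)
#6 VA=0x1418692 (r,kernel):
  L0 @0x38[10] → 0x4F007  P=1,RW=1,US=1,PS=0
  L1 @0x4F[24] → 0x52007  P=1,RW=1,US=1,PS=0
  → PA=0x52692  (2 entries read)
#7 VA=0x2142FB (r,kernel):
  L0 @0x38[1] → 0x56007  P=1,RW=1,US=1,PS=0
  L1 @0x56[20] → 0x59007  P=1,RW=1,US=1,PS=0
  → PA=0x592FB  (2 entries read)

TLB: [["0x3609", "0x49"], ["0x2A1B", "0x4D"], ["0x1418", "0x52"], ["0x214", "0x59"]]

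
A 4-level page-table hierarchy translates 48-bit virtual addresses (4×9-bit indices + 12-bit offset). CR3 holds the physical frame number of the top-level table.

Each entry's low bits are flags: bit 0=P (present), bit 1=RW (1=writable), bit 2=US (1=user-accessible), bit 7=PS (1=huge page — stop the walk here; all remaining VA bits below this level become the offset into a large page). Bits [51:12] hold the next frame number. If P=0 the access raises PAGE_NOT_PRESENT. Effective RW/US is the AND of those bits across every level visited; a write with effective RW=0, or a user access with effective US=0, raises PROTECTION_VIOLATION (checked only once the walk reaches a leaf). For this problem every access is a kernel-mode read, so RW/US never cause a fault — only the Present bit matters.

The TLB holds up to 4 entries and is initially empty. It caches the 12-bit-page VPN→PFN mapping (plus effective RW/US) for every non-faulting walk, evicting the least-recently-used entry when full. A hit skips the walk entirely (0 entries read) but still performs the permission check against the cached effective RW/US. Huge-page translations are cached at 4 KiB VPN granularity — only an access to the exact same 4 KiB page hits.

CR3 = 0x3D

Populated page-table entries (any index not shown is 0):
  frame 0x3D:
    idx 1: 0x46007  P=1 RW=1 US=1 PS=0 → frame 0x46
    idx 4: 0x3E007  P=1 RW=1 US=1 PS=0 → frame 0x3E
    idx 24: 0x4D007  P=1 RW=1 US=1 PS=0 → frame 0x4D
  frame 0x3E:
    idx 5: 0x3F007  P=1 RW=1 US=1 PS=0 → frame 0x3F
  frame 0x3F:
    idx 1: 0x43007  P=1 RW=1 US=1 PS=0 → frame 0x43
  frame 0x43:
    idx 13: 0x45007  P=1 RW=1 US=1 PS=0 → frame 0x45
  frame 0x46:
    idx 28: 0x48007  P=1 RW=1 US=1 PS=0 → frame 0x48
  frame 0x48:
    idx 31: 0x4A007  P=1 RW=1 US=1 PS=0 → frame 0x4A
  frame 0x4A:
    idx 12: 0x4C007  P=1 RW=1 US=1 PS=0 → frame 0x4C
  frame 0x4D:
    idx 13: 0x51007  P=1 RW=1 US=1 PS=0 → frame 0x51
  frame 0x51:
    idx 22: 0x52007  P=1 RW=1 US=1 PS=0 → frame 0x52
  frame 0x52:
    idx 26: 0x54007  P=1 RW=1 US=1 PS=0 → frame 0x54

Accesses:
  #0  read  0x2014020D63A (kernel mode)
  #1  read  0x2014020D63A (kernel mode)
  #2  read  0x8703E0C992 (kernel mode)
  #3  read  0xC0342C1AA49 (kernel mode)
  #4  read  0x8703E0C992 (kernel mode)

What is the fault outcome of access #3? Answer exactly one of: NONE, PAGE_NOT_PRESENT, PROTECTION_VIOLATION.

Per-access translation:
#0 VA=0x2014020D63A (r,kernel):
  lvl0: tbl 0x3D, slot 4 ⇒ 0x3E007 (P1/RW1/US1/PS0)
  lvl1: tbl 0x3E, slot 5 ⇒ 0x3F007 (P1/RW1/US1/PS0)
  lvl2: tbl 0x3F, slot 1 ⇒ 0x43007 (P1/RW1/US1/PS0)
  lvl3: tbl 0x43, slot 13 ⇒ 0x45007 (P1/RW1/US1/PS0)
  ⇒ phys 0x4563A  [4 reads]
#1 VA=0x2014020D63A (r,kernel):
  TLB hit vpn=0x2014020D → PA=0x4563A
#2 VA=0x8703E0C992 (r,kernel):
  lvl0: tbl 0x3D, slot 1 ⇒ 0x46007 (P1/RW1/US1/PS0)
  lvl1: tbl 0x46, slot 28 ⇒ 0x48007 (P1/RW1/US1/PS0)
  lvl2: tbl 0x48, slot 31 ⇒ 0x4A007 (P1/RW1/US1/PS0)
  lvl3: tbl 0x4A, slot 12 ⇒ 0x4C007 (P1/RW1/US1/PS0)
  ⇒ phys 0x4C992  [4 reads]
#3 VA=0xC0342C1AA49 (r,kernel):
  lvl0: tbl 0x3D, slot 24 ⇒ 0x4D007 (P1/RW1/US1/PS0)
  lvl1: tbl 0x4D, slot 13 ⇒ 0x51007 (P1/RW1/US1/PS0)
  lvl2: tbl 0x51, slot 22 ⇒ 0x52007 (P1/RW1/US1/PS0)
  lvl3: tbl 0x52, slot 26 ⇒ 0x54007 (P1/RW1/US1/PS0)
  ⇒ phys 0x54A49  [4 reads]
#4 VA=0x8703E0C992 (r,kernel):
  TLB hit vpn=0x8703E0C → PA=0x4C992

Access #3 fault: NONE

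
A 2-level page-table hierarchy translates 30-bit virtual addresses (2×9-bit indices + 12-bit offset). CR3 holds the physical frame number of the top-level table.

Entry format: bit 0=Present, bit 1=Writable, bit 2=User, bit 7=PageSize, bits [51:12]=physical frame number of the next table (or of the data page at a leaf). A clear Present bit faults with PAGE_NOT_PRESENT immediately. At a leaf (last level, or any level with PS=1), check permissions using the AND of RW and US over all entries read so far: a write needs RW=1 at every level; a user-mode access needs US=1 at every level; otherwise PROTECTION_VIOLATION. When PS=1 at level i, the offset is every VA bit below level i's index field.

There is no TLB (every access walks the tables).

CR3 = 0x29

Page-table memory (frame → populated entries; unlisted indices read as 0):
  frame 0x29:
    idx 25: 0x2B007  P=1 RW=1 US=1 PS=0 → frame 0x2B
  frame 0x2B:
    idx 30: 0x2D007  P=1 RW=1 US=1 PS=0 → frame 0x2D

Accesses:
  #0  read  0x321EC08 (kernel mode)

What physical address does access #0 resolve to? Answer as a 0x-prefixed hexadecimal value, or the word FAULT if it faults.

Per-access translation:
#0 VA=0x321EC08 (r,kernel):
  lvl0: tbl 0x29, slot 25 ⇒ 0x2B007 (P1/RW1/US1/PS0)
  lvl1: tbl 0x2B, slot 30 ⇒ 0x2D007 (P1/RW1/US1/PS0)
  → PA=0x2DC08  (2 entries read)

Access #0 PA: 0x2DC08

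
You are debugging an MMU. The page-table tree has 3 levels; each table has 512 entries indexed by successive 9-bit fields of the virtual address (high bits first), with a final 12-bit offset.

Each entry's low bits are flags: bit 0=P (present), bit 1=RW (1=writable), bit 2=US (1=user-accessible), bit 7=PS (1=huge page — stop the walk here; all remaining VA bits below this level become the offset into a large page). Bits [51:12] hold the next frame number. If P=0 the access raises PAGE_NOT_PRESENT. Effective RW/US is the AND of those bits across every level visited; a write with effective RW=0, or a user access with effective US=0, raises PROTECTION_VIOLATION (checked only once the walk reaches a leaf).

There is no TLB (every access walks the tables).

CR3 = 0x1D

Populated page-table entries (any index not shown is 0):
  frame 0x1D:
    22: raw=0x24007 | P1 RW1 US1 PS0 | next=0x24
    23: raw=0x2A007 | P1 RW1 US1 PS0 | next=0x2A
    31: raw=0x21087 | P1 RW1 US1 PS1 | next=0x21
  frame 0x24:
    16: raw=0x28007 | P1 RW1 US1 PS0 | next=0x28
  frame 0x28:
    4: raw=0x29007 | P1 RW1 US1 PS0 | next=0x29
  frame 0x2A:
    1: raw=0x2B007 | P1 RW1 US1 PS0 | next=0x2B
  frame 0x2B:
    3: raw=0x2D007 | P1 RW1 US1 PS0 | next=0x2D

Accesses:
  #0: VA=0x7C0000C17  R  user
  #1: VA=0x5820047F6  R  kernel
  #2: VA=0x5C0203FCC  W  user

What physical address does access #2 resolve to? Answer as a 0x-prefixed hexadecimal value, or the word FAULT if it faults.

Walk each access:
#0 VA=0x7C0000C17 (r,user):
  L0 @0x1D[31] → 0x21087  P=1,RW=1,US=1,PS=1
  ⇒ phys 0x21C17 (huge @L0)  [1 reads]
#1 VA=0x5820047F6 (r,kernel):
  L0 @0x1D[22] → 0x24007  P=1,RW=1,US=1,PS=0
  L1 @0x24[16] → 0x28007  P=1,RW=1,US=1,PS=0
  L2 @0x28[4] → 0x29007  P=1,RW=1,US=1,PS=0
  ⇒ phys 0x297F6  [3 reads]
#2 VA=0x5C0203FCC (w,user):
  L0 @0x1D[23] → 0x2A007  P=1,RW=1,US=1,PS=0
  L1 @0x2A[1] → 0x2B007  P=1,RW=1,US=1,PS=0
  L2 @0x2B[3] → 0x2D007  P=1,RW=1,US=1,PS=0
  ⇒ phys 0x2DFCC  [3 reads]

Access #2 PA: 0x2DFCC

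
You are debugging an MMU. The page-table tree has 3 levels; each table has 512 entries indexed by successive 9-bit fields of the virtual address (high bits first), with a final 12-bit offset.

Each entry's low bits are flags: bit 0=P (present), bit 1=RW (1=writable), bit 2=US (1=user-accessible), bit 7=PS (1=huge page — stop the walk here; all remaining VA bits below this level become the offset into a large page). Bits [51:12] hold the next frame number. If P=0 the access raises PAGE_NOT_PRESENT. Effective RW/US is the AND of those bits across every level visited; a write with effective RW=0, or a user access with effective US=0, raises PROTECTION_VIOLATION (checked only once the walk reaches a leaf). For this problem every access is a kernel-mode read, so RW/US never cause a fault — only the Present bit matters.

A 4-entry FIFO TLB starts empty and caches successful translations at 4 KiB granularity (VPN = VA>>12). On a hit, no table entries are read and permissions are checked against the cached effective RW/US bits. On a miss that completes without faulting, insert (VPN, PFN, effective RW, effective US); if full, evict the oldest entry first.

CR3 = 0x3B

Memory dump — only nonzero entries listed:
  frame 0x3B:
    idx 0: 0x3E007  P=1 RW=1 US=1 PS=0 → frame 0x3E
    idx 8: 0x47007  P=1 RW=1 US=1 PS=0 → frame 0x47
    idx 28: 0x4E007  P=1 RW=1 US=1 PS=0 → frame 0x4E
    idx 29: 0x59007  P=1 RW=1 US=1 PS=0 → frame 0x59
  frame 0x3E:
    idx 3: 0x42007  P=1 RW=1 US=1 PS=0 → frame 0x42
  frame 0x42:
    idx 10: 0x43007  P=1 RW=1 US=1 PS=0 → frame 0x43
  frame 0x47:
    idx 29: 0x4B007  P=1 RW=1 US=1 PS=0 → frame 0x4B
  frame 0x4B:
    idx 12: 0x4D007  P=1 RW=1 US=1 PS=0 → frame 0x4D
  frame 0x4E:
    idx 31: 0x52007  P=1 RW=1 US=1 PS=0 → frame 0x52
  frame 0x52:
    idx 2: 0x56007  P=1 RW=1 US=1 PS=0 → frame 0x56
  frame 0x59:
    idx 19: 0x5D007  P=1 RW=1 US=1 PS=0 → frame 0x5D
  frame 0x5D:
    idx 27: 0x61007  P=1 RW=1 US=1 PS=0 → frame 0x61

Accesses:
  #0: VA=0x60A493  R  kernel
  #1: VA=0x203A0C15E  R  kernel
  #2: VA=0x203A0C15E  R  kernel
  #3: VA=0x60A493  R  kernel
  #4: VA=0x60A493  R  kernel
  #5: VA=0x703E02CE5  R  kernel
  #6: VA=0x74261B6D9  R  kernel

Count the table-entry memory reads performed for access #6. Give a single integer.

Walk each access:
#0 VA=0x60A493 (r,kernel):
  [0] read 0x3B idx=0: raw=0x3E007 flags P=1 W=1 U=1 S=0
  [1] read 0x3E idx=3: raw=0x42007 flags P=1 W=1 U=1 S=0
  [2] read 0x42 idx=10: raw=0x43007 flags P=1 W=1 U=1 S=0
  ⇒ phys 0x43493  [3 reads]
#1 VA=0x203A0C15E (r,kernel):
  [0] read 0x3B idx=8: raw=0x47007 flags P=1 W=1 U=1 S=0
  [1] read 0x47 idx=29: raw=0x4B007 flags P=1 W=1 U=1 S=0
  [2] read 0x4B idx=12: raw=0x4D007 flags P=1 W=1 U=1 S=0
  ⇒ phys 0x4D15E  [3 reads]
#2 VA=0x203A0C15E (r,kernel):
  TLB hit vpn=0x203A0C → PA=0x4D15E
#3 VA=0x60A493 (r,kernel):
  TLB hit vpn=0x60A → PA=0x43493
#4 VA=0x60A493 (r,kernel):
  TLB hit vpn=0x60A → PA=0x43493
#5 VA=0x703E02CE5 (r,kernel):
  [0] read 0x3B idx=28: raw=0x4E007 flags P=1 W=1 U=1 S=0
  [1] read 0x4E idx=31: raw=0x52007 flags P=1 W=1 U=1 S=0
  [2] read 0x52 idx=2: raw=0x56007 flags P=1 W=1 U=1 S=0
  ⇒ phys 0x56CE5  [3 reads]
#6 VA=0x74261B6D9 (r,kernel):
  [0] read 0x3B idx=29: raw=0x59007 flags P=1 W=1 U=1 S=0
  [1] read 0x59 idx=19: raw=0x5D007 flags P=1 W=1 U=1 S=0
  [2] read 0x5D idx=27: raw=0x61007 flags P=1 W=1 U=1 S=0
  ⇒ phys 0x616D9  [3 reads]

Entries read for #6: 3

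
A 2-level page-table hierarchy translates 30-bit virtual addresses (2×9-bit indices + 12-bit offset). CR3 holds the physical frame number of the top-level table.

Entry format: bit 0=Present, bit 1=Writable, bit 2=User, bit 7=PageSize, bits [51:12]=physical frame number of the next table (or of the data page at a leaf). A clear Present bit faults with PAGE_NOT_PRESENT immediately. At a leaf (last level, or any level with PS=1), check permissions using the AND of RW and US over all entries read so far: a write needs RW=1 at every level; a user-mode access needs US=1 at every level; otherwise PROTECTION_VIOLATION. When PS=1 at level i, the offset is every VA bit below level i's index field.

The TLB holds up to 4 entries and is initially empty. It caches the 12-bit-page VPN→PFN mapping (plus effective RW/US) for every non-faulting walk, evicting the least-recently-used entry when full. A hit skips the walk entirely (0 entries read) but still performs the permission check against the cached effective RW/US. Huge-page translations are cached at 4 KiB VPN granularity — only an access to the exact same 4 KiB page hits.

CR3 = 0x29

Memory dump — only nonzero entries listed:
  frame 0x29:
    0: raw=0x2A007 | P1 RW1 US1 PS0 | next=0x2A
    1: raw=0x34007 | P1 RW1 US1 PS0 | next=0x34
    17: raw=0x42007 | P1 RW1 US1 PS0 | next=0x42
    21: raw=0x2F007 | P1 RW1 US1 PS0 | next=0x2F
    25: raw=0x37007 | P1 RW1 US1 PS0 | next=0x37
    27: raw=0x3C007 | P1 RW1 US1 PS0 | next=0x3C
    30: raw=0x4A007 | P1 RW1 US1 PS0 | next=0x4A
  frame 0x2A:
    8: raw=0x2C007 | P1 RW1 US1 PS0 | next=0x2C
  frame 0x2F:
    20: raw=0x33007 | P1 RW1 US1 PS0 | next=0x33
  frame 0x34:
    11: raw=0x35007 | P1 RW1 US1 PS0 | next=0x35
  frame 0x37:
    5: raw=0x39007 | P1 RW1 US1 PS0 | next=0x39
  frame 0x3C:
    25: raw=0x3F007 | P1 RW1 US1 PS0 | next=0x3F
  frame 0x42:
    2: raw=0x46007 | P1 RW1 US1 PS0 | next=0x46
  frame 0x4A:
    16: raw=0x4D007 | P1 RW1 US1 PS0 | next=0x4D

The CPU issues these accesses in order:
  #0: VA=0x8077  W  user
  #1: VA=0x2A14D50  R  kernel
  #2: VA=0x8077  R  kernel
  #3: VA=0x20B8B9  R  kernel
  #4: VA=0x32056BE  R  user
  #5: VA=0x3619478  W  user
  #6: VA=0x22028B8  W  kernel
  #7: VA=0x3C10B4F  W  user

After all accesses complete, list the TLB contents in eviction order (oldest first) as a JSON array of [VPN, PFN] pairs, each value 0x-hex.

Per-access translation:
#0 VA=0x8077 (w,user):
  L0 @0x29[0] → 0x2A007  P=1,RW=1,US=1,PS=0
  L1 @0x2A[8] → 0x2C007  P=1,RW=1,US=1,PS=0
  ⇒ phys 0x2C077  [2 reads]
#1 VA=0x2A14D50 (r,kernel):
  L0 @0x29[21] → 0x2F007  P=1,RW=1,US=1,PS=0
  L1 @0x2F[20] → 0x33007  P=1,RW=1,US=1,PS=0
  ⇒ phys 0x33D50  [2 reads]
#2 VA=0x8077 (r,kernel):
  TLB hit vpn=0x8 → PA=0x2C077
#3 VA=0x20B8B9 (r,kernel):
  L0 @0x29[1] → 0x34007  P=1,RW=1,US=1,PS=0
  L1 @0x34[11] → 0x35007  P=1,RW=1,US=1,PS=0
  ⇒ phys 0x358B9  [2 reads]
#4 VA=0x32056BE (r,user):
  L0 @0x29[25] → 0x37007  P=1,RW=1,US=1,PS=0
  L1 @0x37[5] → 0x39007  P=1,RW=1,US=1,PS=0
  ⇒ phys 0x396BE  [2 reads]
#5 VA=0x3619478 (w,user):
  L0 @0x29[27] → 0x3C007  P=1,RW=1,US=1,PS=0
  L1 @0x3C[25] → 0x3F007  P=1,RW=1,US=1,PS=0
  ⇒ phys 0x3F478  [2 reads]
#6 VA=0x22028B8 (w,kernel):
  L0 @0x29[17] → 0x42007  P=1,RW=1,US=1,PS=0
  L1 @0x42[2] → 0x46007  P=1,RW=1,US=1,PS=0
  ⇒ phys 0x468B8  [2 reads]
#7 VA=0x3C10B4F (w,user):
  L0 @0x29[30] → 0x4A007  P=1,RW=1,US=1,PS=0
  L1 @0x4A[16] → 0x4D007  P=1,RW=1,US=1,PS=0
  ⇒ phys 0x4DB4F  [2 reads]

TLB: [["0x3205", "0x39"], ["0x3619", "0x3F"], ["0x2202", "0x46"], ["0x3C10", "0x4D"]]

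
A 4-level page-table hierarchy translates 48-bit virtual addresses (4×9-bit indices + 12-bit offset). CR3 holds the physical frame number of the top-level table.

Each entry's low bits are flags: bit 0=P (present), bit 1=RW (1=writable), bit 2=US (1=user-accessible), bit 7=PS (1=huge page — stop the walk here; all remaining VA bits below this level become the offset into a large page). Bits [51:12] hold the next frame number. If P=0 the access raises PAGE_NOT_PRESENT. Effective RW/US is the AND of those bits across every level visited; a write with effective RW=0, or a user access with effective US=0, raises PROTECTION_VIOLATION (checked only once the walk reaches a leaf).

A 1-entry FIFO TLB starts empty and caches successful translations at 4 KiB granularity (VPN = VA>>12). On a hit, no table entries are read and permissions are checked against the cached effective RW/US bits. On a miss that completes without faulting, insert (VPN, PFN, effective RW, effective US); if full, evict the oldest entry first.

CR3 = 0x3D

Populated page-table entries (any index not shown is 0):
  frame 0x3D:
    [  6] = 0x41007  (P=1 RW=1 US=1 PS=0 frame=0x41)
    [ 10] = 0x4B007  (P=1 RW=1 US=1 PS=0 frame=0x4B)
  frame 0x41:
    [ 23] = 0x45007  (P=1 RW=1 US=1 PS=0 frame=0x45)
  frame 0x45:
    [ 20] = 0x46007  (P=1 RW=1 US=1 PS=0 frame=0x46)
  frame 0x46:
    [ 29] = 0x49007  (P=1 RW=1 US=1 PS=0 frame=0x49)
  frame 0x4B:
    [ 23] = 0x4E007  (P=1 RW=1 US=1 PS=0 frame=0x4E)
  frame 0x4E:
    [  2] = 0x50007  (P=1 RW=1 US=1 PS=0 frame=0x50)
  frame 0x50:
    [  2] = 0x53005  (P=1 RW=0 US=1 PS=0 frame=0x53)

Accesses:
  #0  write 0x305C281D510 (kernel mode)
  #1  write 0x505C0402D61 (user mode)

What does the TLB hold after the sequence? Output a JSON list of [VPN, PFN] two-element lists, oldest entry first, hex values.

Walk each access:
#0 VA=0x305C281D510 (w,kernel):
  L0 @0x3D[6] → 0x41007  P=1,RW=1,US=1,PS=0
  L1 @0x41[23] → 0x45007  P=1,RW=1,US=1,PS=0
  L2 @0x45[20] → 0x46007  P=1,RW=1,US=1,PS=0
  L3 @0x46[29] → 0x49007  P=1,RW=1,US=1,PS=0
  ✓ 0x49510  — 4 lookups
#1 VA=0x505C0402D61 (w,user):
  L0 @0x3D[10] → 0x4B007  P=1,RW=1,US=1,PS=0
  L1 @0x4B[23] → 0x4E007  P=1,RW=1,US=1,PS=0
  L2 @0x4E[2] → 0x50007  P=1,RW=1,US=1,PS=0
  L3 @0x50[2] → 0x53005  P=1,RW=0,US=1,PS=0
  → PROTECTION_VIOLATION  (4 entries read)

TLB: [["0x305C281D", "0x49"]]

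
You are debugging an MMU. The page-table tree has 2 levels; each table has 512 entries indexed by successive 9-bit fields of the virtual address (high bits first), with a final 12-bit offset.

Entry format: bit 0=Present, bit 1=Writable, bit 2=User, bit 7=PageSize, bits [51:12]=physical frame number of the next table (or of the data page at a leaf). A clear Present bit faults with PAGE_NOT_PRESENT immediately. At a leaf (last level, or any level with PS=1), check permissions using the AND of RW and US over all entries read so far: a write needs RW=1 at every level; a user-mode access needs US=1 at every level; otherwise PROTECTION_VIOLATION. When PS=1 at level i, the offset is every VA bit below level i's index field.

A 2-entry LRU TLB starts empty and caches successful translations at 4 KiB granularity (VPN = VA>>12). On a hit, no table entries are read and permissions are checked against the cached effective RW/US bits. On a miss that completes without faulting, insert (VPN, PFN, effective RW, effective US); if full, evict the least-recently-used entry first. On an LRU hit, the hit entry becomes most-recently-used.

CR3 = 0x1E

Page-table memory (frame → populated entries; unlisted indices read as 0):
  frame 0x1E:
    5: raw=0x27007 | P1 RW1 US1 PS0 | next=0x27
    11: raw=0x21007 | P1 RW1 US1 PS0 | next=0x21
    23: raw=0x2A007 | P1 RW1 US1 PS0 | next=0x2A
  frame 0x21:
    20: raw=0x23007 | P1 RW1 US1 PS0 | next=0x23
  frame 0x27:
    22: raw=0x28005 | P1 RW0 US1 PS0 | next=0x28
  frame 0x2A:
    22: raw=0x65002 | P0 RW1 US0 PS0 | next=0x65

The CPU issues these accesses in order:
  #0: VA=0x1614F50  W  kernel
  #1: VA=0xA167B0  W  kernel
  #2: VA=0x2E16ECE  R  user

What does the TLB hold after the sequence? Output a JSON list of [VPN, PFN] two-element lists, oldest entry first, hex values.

Walk each access:
#0 VA=0x1614F50 (w,kernel):
  [0] read 0x1E idx=11: raw=0x21007 flags P=1 W=1 U=1 S=0
  [1] read 0x21 idx=20: raw=0x23007 flags P=1 W=1 U=1 S=0
  → PA=0x23F50  (2 entries read)
#1 VA=0xA167B0 (w,kernel):
  [0] read 0x1E idx=5: raw=0x27007 flags P=1 W=1 U=1 S=0
  [1] read 0x27 idx=22: raw=0x28005 flags P=1 W=0 U=1 S=0
  ✗ PROTECTION_VIOLATION  [2 reads]
#2 VA=0x2E16ECE (r,user):
  [0] read 0x1E idx=23: raw=0x2A007 flags P=1 W=1 U=1 S=0
  [1] read 0x2A idx=22: raw=0x65002 flags P=0 W=1 U=0 S=0
  ✗ PAGE_NOT_PRESENT  [2 reads]

TLB: [["0x1614", "0x23"]]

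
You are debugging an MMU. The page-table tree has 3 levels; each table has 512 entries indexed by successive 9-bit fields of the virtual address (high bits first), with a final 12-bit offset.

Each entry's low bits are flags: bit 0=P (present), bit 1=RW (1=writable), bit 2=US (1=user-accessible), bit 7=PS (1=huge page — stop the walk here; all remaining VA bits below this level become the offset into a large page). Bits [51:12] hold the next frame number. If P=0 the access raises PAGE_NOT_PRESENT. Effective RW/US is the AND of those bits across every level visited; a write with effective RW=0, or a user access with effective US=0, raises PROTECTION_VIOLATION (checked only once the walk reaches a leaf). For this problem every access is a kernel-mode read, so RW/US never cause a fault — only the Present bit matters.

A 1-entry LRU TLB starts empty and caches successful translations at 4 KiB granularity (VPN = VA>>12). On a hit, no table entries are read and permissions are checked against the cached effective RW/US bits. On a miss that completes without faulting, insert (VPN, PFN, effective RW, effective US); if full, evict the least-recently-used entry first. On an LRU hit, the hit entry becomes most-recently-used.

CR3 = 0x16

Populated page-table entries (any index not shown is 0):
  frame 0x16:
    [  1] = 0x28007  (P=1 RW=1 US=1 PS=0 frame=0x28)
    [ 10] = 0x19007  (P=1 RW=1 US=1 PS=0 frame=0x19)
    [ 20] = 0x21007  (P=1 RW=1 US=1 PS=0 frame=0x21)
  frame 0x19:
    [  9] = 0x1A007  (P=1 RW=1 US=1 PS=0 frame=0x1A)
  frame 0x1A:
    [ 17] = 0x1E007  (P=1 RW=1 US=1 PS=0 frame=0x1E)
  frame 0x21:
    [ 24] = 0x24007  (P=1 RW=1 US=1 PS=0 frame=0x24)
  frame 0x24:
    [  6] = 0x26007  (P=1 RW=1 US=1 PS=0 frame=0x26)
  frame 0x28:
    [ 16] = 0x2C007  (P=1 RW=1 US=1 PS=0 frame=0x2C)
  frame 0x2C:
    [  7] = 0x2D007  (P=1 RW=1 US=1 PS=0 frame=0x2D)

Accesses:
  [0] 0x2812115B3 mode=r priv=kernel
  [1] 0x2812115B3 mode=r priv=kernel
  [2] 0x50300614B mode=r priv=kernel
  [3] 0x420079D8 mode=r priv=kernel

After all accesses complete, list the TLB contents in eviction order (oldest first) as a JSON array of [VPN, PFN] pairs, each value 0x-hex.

Trace:
#0 VA=0x2812115B3 (r,kernel):
  L0: frame=0x16 idx=10 entry=0x19007 [P=1 RW=1 US=1 PS=0]
  L1: frame=0x19 idx=9 entry=0x1A007 [P=1 RW=1 US=1 PS=0]
  L2: frame=0x1A idx=17 entry=0x1E007 [P=1 RW=1 US=1 PS=0]
  → PA=0x1E5B3  (3 entries read)
#1 VA=0x2812115B3 (r,kernel):
  TLB hit vpn=0x281211 → PA=0x1E5B3
#2 VA=0x50300614B (r,kernel):
  L0: frame=0x16 idx=20 entry=0x21007 [P=1 RW=1 US=1 PS=0]
  L1: frame=0x21 idx=24 entry=0x24007 [P=1 RW=1 US=1 PS=0]
  L2: frame=0x24 idx=6 entry=0x26007 [P=1 RW=1 US=1 PS=0]
  → PA=0x2614B  (3 entries read)
#3 VA=0x420079D8 (r,kernel):
  L0: frame=0x16 idx=1 entry=0x28007 [P=1 RW=1 US=1 PS=0]
  L1: frame=0x28 idx=16 entry=0x2C007 [P=1 RW=1 US=1 PS=0]
  L2: frame=0x2C idx=7 entry=0x2D007 [P=1 RW=1 US=1 PS=0]
  → PA=0x2D9D8  (3 entries read)

TLB: [["0x42007", "0x2D"]]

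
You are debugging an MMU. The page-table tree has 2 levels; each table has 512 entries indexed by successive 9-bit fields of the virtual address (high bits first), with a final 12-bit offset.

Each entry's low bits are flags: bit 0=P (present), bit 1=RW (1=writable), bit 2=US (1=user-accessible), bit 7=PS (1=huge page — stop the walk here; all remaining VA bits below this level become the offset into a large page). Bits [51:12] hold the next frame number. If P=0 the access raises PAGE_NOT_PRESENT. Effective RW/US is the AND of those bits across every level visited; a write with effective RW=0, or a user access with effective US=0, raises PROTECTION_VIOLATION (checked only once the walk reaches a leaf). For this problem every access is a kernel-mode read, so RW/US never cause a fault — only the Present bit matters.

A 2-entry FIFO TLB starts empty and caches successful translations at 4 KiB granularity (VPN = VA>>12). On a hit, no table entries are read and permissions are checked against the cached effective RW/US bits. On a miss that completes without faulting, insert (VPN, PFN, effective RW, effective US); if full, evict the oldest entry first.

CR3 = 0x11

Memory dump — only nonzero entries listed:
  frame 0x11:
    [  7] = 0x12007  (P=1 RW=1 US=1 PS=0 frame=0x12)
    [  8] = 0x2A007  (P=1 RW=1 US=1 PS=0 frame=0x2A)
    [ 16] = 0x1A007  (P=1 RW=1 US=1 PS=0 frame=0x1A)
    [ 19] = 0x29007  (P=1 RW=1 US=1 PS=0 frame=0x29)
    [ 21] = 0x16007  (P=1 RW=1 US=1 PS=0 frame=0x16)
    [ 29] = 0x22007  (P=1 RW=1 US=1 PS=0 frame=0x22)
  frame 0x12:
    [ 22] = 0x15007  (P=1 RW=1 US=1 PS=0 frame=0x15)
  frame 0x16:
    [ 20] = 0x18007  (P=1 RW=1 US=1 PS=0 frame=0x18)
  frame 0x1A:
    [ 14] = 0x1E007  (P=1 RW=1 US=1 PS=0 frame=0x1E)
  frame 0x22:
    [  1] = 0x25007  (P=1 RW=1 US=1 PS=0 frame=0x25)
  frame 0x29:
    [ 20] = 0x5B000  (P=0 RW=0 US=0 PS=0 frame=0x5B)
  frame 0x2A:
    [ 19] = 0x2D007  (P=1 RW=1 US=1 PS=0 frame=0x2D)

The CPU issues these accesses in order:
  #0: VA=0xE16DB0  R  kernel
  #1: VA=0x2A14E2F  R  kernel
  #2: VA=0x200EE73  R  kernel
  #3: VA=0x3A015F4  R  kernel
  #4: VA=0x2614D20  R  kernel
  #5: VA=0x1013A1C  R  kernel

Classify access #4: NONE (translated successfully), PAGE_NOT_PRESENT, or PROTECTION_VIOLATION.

Trace:
#0 VA=0xE16DB0 (r,kernel):
  [0] read 0x11 idx=7: raw=0x12007 flags P=1 W=1 U=1 S=0
  [1] read 0x12 idx=22: raw=0x15007 flags P=1 W=1 U=1 S=0
  ⇒ phys 0x15DB0  [2 reads]
#1 VA=0x2A14E2F (r,kernel):
  [0] read 0x11 idx=21: raw=0x16007 flags P=1 W=1 U=1 S=0
  [1] read 0x16 idx=20: raw=0x18007 flags P=1 W=1 U=1 S=0
  ⇒ phys 0x18E2F  [2 reads]
#2 VA=0x200EE73 (r,kernel):
  [0] read 0x11 idx=16: raw=0x1A007 flags P=1 W=1 U=1 S=0
  [1] read 0x1A idx=14: raw=0x1E007 flags P=1 W=1 U=1 S=0
  ⇒ phys 0x1EE73  [2 reads]
#3 VA=0x3A015F4 (r,kernel):
  [0] read 0x11 idx=29: raw=0x22007 flags P=1 W=1 U=1 S=0
  [1] read 0x22 idx=1: raw=0x25007 flags P=1 W=1 U=1 S=0
  ⇒ phys 0x255F4  [2 reads]
#4 VA=0x2614D20 (r,kernel):
  [0] read 0x11 idx=19: raw=0x29007 flags P=1 W=1 U=1 S=0
  [1] read 0x29 idx=20: raw=0x5B000 flags P=0 W=0 U=0 S=0
  → PAGE_NOT_PRESENT  (2 entries read)
#5 VA=0x1013A1C (r,kernel):
  [0] read 0x11 idx=8: raw=0x2A007 flags P=1 W=1 U=1 S=0
  [1] read 0x2A idx=19: raw=0x2D007 flags P=1 W=1 U=1 S=0
  ⇒ phys 0x2DA1C  [2 reads]

Access #4 fault: PAGE_NOT_PRESENT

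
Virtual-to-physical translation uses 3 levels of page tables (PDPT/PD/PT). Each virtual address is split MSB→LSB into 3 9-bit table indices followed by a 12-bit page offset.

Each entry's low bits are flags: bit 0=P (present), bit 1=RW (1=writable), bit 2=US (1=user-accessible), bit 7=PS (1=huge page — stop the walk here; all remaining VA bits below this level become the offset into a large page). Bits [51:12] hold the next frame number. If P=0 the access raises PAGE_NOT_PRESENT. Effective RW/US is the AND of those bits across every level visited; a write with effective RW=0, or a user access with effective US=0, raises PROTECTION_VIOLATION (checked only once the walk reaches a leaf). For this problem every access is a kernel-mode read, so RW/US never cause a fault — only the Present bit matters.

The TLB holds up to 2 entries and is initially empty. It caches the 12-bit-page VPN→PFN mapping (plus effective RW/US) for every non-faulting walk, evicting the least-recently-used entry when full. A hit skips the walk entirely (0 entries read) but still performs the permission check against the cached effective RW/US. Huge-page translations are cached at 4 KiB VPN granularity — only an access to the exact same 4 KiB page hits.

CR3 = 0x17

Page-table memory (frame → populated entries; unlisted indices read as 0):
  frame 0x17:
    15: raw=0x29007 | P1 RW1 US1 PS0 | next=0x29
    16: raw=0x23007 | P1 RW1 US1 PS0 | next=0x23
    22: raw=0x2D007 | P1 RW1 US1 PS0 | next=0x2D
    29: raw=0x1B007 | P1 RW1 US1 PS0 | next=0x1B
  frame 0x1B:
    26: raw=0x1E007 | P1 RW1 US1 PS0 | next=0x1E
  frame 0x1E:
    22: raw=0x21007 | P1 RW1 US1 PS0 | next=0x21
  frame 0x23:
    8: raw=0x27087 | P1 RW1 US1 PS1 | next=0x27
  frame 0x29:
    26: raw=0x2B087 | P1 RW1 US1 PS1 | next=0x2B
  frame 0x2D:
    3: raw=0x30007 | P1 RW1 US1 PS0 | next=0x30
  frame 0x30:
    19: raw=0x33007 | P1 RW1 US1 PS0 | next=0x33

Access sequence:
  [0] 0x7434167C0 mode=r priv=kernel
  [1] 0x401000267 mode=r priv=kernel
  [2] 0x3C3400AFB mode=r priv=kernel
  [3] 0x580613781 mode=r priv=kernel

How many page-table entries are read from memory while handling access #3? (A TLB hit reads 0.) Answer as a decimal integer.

Per-access translation:
#0 VA=0x7434167C0 (r,kernel):
  [0] read 0x17 idx=29: raw=0x1B007 flags P=1 W=1 U=1 S=0
  [1] read 0x1B idx=26: raw=0x1E007 flags P=1 W=1 U=1 S=0
  [2] read 0x1E idx=22: raw=0x21007 flags P=1 W=1 U=1 S=0
  ✓ 0x217C0  — 3 lookups
#1 VA=0x401000267 (r,kernel):
  [0] read 0x17 idx=16: raw=0x23007 flags P=1 W=1 U=1 S=0
  [1] read 0x23 idx=8: raw=0x27087 flags P=1 W=1 U=1 S=1
  ✓ 0x27267 (huge @L1)  — 2 lookups
#2 VA=0x3C3400AFB (r,kernel):
  [0] read 0x17 idx=15: raw=0x29007 flags P=1 W=1 U=1 S=0
  [1] read 0x29 idx=26: raw=0x2B087 flags P=1 W=1 U=1 S=1
  ✓ 0x2BAFB (huge @L1)  — 2 lookups
#3 VA=0x580613781 (r,kernel):
  [0] read 0x17 idx=22: raw=0x2D007 flags P=1 W=1 U=1 S=0
  [1] read 0x2D idx=3: raw=0x30007 flags P=1 W=1 U=1 S=0
  [2] read 0x30 idx=19: raw=0x33007 flags P=1 W=1 U=1 S=0
  ✓ 0x33781  — 3 lookups

Entries read for #3: 3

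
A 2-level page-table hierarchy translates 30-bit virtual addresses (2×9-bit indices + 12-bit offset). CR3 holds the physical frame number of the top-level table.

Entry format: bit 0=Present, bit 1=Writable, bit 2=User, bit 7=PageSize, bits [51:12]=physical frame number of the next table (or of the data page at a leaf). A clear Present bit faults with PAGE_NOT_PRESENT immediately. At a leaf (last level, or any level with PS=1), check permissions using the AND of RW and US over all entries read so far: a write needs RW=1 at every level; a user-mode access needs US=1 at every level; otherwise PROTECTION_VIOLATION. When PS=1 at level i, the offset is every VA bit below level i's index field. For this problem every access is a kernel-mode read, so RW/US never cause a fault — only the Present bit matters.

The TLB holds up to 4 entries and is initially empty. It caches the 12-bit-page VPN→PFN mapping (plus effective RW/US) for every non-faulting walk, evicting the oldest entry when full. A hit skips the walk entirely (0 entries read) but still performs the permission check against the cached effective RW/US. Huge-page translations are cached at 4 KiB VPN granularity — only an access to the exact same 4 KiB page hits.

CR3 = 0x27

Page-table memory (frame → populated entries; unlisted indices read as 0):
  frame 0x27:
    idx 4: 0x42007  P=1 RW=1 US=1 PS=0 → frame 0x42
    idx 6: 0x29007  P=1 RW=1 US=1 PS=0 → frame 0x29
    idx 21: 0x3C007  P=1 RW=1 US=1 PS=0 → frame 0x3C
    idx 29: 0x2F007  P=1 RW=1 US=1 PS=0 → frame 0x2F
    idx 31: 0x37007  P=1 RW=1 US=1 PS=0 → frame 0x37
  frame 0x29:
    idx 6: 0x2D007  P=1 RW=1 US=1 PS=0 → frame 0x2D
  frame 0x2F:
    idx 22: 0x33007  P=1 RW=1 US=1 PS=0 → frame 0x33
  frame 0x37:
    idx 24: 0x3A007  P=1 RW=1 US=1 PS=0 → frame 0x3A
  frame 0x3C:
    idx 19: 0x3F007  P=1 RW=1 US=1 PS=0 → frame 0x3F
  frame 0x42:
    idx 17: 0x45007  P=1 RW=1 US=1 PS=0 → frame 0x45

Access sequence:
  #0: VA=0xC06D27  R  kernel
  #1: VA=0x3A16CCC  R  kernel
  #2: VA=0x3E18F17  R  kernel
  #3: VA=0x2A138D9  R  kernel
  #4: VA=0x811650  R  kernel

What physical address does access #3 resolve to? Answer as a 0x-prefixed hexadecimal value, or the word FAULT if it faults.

Per-access translation:
#0 VA=0xC06D27 (r,kernel):
  lvl0: tbl 0x27, slot 6 ⇒ 0x29007 (P1/RW1/US1/PS0)
  lvl1: tbl 0x29, slot 6 ⇒ 0x2D007 (P1/RW1/US1/PS0)
  → PA=0x2DD27  (2 entries read)
#1 VA=0x3A16CCC (r,kernel):
  lvl0: tbl 0x27, slot 29 ⇒ 0x2F007 (P1/RW1/US1/PS0)
  lvl1: tbl 0x2F, slot 22 ⇒ 0x33007 (P1/RW1/US1/PS0)
  → PA=0x33CCC  (2 entries read)
#2 VA=0x3E18F17 (r,kernel):
  lvl0: tbl 0x27, slot 31 ⇒ 0x37007 (P1/RW1/US1/PS0)
  lvl1: tbl 0x37, slot 24 ⇒ 0x3A007 (P1/RW1/US1/PS0)
  → PA=0x3AF17  (2 entries read)
#3 VA=0x2A138D9 (r,kernel):
  lvl0: tbl 0x27, slot 21 ⇒ 0x3C007 (P1/RW1/US1/PS0)
  lvl1: tbl 0x3C, slot 19 ⇒ 0x3F007 (P1/RW1/US1/PS0)
  → PA=0x3F8D9  (2 entries read)
#4 VA=0x811650 (r,kernel):
  lvl0: tbl 0x27, slot 4 ⇒ 0x42007 (P1/RW1/US1/PS0)
  lvl1: tbl 0x42, slot 17 ⇒ 0x45007 (P1/RW1/US1/PS0)
  → PA=0x45650  (2 entries read)

Access #3 PA: 0x3F8D9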